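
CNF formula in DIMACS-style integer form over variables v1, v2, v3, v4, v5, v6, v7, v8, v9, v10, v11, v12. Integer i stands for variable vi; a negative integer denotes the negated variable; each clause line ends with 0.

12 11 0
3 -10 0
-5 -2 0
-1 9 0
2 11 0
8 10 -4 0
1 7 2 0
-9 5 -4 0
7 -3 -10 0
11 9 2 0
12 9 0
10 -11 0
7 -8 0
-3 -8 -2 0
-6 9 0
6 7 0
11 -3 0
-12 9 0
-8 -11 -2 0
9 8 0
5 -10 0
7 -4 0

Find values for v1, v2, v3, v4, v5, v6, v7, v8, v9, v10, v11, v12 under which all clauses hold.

v1=T, v2=T, v3=F, v4=F, v5=F, v6=T, v7=T, v8=T, v9=T, v10=F, v11=F, v12=T

Check each clause:
  1. (v12 || v11) — v12 is true.
  2. (!v10 || v3) — !v10 is true.
  3. (!v5 || !v2) — !v5 is true.
  4. (v9 || !v1) — v9 is true.
  5. (v2 || v11) — v2 is true.
  6. (!v4 || v10 || v8) — v8 is true.
  7. (v2 || v1 || v7) — v1 is true.
  8. (v5 || !v4 || !v9) — !v4 is true.
  9. (!v10 || v7 || !v3) — !v3 is true.
  10. (v9 || v11 || v2) — v9 is true.
  11. (v9 || v12) — v9 is true.
  12. (v10 || !v11) — !v11 is true.
  13. (!v8 || v7) — v7 is true.
  14. (!v8 || !v2 || !v3) — !v3 is true.
  15. (!v6 || v9) — v9 is true.
  16. (v7 || v6) — v6 is true.
  17. (v11 || !v3) — !v3 is true.
  18. (!v12 || v9) — v9 is true.
  19. (!v8 || !v11 || !v2) — !v11 is true.
  20. (v9 || v8) — v8 is true.
  21. (v5 || !v10) — !v10 is true.
  22. (v7 || !v4) — !v4 is true.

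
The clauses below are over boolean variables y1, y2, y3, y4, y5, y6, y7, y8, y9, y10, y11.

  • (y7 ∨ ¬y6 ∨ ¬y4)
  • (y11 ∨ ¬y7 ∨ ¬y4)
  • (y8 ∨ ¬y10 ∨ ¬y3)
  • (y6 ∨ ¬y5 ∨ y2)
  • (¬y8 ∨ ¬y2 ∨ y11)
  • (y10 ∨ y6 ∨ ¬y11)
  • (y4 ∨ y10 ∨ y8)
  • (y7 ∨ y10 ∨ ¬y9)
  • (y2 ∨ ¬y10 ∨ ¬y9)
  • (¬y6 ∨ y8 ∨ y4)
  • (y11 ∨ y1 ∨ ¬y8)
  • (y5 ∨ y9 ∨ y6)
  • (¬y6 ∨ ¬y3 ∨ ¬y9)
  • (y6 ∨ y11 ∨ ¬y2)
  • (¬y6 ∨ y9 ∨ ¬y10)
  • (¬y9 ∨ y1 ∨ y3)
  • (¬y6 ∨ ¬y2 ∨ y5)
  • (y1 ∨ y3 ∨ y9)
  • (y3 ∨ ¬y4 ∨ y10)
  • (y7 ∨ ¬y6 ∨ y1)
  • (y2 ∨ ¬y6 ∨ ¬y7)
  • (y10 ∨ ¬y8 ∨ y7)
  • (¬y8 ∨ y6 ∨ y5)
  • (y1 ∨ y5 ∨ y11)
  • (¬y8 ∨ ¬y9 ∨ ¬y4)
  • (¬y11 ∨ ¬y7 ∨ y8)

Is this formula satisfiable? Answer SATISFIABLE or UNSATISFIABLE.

SATISFIABLE

Pure literal: y1 appears only positively; assign y1 = True.
Branch on y2: take y2 = True.
Set y3 = True and propagate.
The remaining clauses are satisfied by y4 = True, y5 = True, y6 = False, y7 = False, y8 = True, y9 = False, y10 = True, y11 = True.
Every clause has at least one true literal under this assignment.
So y1=T, y2=T, y3=T, y4=T, y5=T, y6=F, y7=F, y8=T, y9=F, y10=T, y11=T is a satisfying assignment.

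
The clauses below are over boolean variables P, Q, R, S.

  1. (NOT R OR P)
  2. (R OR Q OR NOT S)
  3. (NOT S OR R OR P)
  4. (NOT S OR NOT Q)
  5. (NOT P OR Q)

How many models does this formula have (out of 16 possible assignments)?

The models are:
  P=F Q=F R=F S=F
  P=F Q=T R=F S=F
  P=T Q=T R=F S=F
  P=T Q=T R=T S=F
Count: 4.

4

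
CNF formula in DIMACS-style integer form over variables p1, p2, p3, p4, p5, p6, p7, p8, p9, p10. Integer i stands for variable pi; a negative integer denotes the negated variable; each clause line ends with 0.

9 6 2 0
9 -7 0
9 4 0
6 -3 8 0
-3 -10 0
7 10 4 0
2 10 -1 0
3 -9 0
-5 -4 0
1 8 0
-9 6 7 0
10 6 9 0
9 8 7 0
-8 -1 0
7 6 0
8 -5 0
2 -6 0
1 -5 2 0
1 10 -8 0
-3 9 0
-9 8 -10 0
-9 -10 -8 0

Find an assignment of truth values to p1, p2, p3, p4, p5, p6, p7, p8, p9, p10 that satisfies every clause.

Pure literal: p2 appears only positively; assign p2 = True.
Pure literal: p5 appears only negated; assign p5 = False.
Branch on p1: take p1 = True.
  then p8 is forced to False.
Try p3 = True.
  then p6 is forced to True.
  then p10 is forced to False.
  then p9 is forced to True.
Branch on p4: take p4 = False.
  then p7 is forced to True.

p1=1, p2=1, p3=1, p4=0, p5=0, p6=1, p7=1, p8=0, p9=1, p10=0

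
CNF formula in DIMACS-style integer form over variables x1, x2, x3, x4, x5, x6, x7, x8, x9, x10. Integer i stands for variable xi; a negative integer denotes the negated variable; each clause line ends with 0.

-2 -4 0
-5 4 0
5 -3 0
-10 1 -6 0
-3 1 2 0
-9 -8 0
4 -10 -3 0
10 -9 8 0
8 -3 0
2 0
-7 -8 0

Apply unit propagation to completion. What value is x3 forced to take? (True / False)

Unit clause (x2) sets x2 = True.
From (NOT x2 OR NOT x4) and x2 = True: x4 = False.
(NOT x5 OR x4) with x4 = False leaves only NOT x5, so x5 = False.
(x5 OR NOT x3) with x5 = False leaves only NOT x3, so x3 = False.

False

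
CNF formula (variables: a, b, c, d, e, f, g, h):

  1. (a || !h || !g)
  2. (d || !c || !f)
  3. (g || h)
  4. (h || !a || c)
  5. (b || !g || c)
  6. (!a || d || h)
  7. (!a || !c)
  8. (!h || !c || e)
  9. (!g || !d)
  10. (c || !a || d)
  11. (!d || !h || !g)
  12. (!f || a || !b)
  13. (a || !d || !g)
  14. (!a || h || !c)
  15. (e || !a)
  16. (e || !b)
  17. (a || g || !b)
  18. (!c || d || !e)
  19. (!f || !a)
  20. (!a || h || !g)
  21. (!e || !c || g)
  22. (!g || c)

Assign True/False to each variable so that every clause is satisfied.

a=False  b=False  c=False  d=True  e=True  f=True  g=False  h=True

Try a = False.
Branch on b: take b = False.
Try c = False.
  then g is forced to False.
  then h is forced to True.
d, e, f are now unconstrained; take d = True, e = True, f = True.
Every clause has at least one true literal under this assignment.
Check each clause:
  1. (a || !h || !g) — !g is true.
  2. (!c || d || !f) — d is true.
  3. (g || h) — h is true.
  4. (c || h || !a) — h is true.
  5. (b || c || !g) — !g is true.
  6. (d || !a || h) — h is true.
  7. (!c || !a) — !c is true.
  8. (!c || e || !h) — !c is true.
  9. (!g || !d) — !g is true.
  10. (!a || c || d) — d is true.
  11. (!h || !d || !g) — !g is true.
  12. (a || !f || !b) — !b is true.
  13. (!d || !g || a) — !g is true.
  14. (!a || h || !c) — h is true.
  15. (!a || e) — e is true.
  16. (e || !b) — e is true.
  17. (g || a || !b) — !b is true.
  18. (!e || !c || d) — d is true.
  19. (!a || !f) — !a is true.
  20. (!g || !a || h) — h is true.
  21. (g || !c || !e) — !c is true.
  22. (!g || c) — !g is true.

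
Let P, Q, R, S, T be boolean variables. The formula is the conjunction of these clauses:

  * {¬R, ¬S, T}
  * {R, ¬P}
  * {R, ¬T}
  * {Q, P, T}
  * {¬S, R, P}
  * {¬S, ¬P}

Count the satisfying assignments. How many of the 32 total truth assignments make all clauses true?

10

Split on P, then R.
  P=T, R=T: remaining (Q,S,T) ∈ {(F,F,F); (F,F,T); (T,F,F); (T,F,T)} — 4.
  P=T, R=F: a clause becomes empty — 0.
  P=F, R=T: 5 of the 8 assignments to (Q,S,T) work.
  P=F, R=F: remaining (Q,S,T) ∈ {(T,F,F)} — 1.
Total: 4 + 0 + 5 + 1 = 10.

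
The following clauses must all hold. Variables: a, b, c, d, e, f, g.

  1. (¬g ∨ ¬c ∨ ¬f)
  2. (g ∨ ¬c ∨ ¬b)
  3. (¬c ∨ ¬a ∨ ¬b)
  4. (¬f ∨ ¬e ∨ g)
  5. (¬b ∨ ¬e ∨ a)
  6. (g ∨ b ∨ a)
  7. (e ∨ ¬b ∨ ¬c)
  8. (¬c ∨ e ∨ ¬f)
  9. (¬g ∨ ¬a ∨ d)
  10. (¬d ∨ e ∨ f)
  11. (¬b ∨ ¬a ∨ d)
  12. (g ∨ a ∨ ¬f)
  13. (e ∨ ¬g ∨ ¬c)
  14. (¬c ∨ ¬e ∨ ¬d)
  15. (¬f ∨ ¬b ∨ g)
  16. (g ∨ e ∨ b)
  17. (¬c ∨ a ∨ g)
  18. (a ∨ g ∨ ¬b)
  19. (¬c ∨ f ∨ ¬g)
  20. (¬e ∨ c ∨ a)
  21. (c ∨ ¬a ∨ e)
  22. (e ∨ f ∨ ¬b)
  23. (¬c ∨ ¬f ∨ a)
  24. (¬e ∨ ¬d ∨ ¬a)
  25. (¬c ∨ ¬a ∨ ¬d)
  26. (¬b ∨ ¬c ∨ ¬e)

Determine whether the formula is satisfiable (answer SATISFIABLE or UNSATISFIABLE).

SATISFIABLE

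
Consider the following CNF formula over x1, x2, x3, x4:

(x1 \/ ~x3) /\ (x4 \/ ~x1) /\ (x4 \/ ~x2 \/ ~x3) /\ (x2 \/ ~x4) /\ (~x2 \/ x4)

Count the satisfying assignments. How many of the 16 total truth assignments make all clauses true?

Satisfying assignments:
  x1=F x2=F x3=F x4=F
  x1=F x2=T x3=F x4=T
  x1=T x2=T x3=F x4=T
  x1=T x2=T x3=T x4=T
That's 4 in total.

4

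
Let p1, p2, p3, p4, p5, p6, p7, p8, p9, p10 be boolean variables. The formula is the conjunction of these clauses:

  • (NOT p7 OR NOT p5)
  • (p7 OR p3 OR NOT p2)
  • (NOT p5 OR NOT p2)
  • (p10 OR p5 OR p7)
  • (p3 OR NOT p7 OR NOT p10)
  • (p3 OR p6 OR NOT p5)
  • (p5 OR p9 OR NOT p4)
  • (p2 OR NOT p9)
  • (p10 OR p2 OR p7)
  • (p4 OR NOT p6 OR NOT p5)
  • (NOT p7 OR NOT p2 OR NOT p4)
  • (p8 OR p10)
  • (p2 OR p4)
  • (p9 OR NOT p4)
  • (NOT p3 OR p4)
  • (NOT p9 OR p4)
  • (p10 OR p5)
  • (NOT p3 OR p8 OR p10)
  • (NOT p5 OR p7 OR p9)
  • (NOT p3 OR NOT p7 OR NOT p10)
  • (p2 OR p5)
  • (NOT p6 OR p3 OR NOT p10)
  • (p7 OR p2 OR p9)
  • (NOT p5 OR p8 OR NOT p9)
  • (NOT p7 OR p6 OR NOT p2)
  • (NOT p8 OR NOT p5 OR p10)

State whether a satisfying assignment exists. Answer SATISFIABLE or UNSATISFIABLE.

Set p2 = True and propagate.
  then p5 is forced to False.
  then p10 is forced to True.
Set p3 = True and propagate.
  then p4 is forced to True.
  then p9 is forced to True.
  then p7 is forced to False.
p1, p6, p8 are now unconstrained; take p1 = True, p6 = True, p8 = False.
Every clause has at least one true literal under this assignment.
So p1=T, p2=T, p3=T, p4=T, p5=F, p6=T, p7=F, p8=F, p9=T, p10=T is a satisfying assignment.

SATISFIABLE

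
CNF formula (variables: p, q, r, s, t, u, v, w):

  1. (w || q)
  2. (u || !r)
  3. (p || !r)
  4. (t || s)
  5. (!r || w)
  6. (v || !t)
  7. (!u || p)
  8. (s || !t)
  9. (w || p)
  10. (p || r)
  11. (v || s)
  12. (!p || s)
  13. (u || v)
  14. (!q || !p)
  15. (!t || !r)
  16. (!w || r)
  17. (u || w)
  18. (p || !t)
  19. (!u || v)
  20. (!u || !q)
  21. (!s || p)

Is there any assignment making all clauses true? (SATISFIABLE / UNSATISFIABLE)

SATISFIABLE

Pure literal: v appears only positively; assign v = True.
Try p = True.
  then s is forced to True.
  then q is forced to False.
  then w is forced to True.
  then r is forced to True.
  then u is forced to True.
  then t is forced to False.
So p = T  q = F  r = T  s = T  t = F  u = T  v = T  w = T is a satisfying assignment.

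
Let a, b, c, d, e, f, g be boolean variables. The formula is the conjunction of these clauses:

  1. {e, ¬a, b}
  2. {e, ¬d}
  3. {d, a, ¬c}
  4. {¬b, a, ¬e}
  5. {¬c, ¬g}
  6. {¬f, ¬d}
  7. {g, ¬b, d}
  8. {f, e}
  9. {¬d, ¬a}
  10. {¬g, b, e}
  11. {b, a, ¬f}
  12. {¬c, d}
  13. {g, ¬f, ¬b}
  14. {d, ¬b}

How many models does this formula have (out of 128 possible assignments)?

9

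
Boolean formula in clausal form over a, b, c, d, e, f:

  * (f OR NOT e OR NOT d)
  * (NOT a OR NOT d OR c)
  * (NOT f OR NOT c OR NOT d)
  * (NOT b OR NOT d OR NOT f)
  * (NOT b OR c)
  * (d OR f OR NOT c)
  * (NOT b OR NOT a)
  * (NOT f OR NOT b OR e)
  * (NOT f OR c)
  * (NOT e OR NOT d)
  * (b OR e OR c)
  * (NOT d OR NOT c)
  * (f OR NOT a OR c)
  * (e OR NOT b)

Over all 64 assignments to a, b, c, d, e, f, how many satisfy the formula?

6

Satisfying assignments:
  a=0 b=0 c=0 d=0 e=1 f=0
  a=0 b=0 c=1 d=0 e=0 f=1
  a=0 b=0 c=1 d=0 e=1 f=1
  a=0 b=1 c=1 d=0 e=1 f=1
  a=1 b=0 c=1 d=0 e=0 f=1
  a=1 b=0 c=1 d=0 e=1 f=1
That's 6 in total.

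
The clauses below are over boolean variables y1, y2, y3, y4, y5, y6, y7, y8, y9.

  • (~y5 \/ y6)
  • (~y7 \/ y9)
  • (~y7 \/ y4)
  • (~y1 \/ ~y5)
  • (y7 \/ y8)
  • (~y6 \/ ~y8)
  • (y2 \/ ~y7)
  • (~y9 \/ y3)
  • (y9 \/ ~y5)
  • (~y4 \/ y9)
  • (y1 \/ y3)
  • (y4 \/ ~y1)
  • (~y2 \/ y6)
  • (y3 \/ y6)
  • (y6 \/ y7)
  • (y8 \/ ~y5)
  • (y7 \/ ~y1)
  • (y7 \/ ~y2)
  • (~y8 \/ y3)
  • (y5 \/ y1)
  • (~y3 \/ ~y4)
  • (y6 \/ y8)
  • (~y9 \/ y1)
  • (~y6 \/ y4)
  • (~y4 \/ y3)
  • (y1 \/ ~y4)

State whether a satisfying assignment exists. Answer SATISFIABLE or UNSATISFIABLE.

UNSATISFIABLE

y1 = True:
  propagation gives y5=False, y4=True, y9=True, y3=True; an empty clause results — contradiction.
y1 = False:
  propagation gives y3=True, y5=True, y6=True, y8=False; an empty clause results — contradiction.
Every branch closes, so no satisfying assignment exists.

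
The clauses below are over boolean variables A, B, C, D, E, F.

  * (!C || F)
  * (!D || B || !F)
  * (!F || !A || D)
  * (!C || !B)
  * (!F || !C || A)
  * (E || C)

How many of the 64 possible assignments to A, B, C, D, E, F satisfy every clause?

Split on C, then F.
  C=T, F=T: a clause becomes empty — 0.
  C=T, F=F: a clause becomes empty — 0.
  C=F, F=T: remaining (A,B,D,E) ∈ {(F,F,F,T); (F,T,F,T); (F,T,T,T); (T,T,T,T)} — 4.
  C=F, F=F: forces E=T; A, B, D free → 2^3 = 8.
Total: 0 + 0 + 4 + 8 = 12.

12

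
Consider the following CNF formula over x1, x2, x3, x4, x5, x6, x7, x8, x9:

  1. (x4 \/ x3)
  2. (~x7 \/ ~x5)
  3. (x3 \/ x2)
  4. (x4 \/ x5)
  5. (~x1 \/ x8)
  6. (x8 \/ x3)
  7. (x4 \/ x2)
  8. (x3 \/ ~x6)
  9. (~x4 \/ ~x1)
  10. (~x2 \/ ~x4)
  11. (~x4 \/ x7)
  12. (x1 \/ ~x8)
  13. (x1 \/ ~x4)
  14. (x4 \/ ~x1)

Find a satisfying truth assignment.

x1=F, x2=T, x3=T, x4=F, x5=T, x6=F, x7=F, x8=F, x9=T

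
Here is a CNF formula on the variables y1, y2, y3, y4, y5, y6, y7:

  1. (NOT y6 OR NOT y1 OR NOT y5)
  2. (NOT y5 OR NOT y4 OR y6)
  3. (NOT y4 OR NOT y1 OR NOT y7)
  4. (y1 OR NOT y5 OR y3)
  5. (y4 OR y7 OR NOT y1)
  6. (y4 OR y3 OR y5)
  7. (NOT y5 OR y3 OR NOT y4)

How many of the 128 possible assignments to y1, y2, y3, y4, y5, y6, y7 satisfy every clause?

52

Case analysis on y4 and y5:
  y4=T, y5=T: remaining (y1,y2,y3,y6,y7) ∈ {(F,F,T,T,F); (F,F,T,T,T); (F,T,T,T,F); (F,T,T,T,T)} — 4.
  y4=T, y5=F: y2, y3, y6 free; 3 ways for (y1,y7) × 2^3 = 24.
  y4=F, y5=T: y2 free; 6 ways for (y1,y3,y6,y7) × 2^1 = 12.
  y4=F, y5=F: y2, y6 free; 3 ways for (y1,y3,y7) × 2^2 = 12.
Total: 4 + 24 + 12 + 12 = 52.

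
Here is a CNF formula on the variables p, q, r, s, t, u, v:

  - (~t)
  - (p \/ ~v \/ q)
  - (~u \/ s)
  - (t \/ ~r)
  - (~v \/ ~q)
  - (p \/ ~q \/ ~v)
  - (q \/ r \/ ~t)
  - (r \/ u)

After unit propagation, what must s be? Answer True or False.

True

(~t) is a unit clause: t = False.
In (t \/ ~r), t is now false; ~r must hold, so r = False.
From (u \/ r) and r = False: u = True.
(~u \/ s) with u = True leaves only s, so s = True.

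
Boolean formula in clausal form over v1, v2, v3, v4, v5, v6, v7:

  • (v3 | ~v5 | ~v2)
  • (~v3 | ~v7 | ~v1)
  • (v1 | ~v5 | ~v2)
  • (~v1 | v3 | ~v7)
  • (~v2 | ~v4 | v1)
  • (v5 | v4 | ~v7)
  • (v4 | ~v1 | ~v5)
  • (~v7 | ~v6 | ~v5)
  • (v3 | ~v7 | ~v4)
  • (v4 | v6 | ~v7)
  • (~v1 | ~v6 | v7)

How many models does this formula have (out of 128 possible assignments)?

Case analysis on v7 and v1:
  v7=1, v1=1: a clause becomes empty — 0.
  v7=1, v1=0: remaining (v2,v3,v4,v5,v6) ∈ {(0,1,1,0,0); (0,1,1,0,1); (0,1,1,1,0)} — 3.
  v7=0, v1=1: 11 of the 32 assignments to (v2,v3,v4,v5,v6) work.
  v7=0, v1=0: v3, v6 free; 5 ways for (v2,v4,v5) × 2^2 = 20.
Total: 0 + 3 + 11 + 20 = 34.

34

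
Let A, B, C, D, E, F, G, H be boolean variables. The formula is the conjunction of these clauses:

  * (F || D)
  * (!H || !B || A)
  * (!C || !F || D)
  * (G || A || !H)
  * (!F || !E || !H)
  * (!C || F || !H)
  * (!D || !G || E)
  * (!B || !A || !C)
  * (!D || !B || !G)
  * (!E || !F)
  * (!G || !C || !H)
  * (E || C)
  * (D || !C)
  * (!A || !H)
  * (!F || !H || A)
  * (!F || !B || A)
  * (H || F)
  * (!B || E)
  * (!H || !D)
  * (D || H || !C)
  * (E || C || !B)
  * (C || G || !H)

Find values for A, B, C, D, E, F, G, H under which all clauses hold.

A = T, B = F, C = T, D = T, E = F, F = T, G = F, H = F

Pure literal: B appears only negated; assign B = False.
Set A = True and propagate.
  then H is forced to False.
  then F is forced to True.
  then E is forced to False.
  then C is forced to True.
  then D is forced to True.
  then G is forced to False.
Every clause has at least one true literal under this assignment.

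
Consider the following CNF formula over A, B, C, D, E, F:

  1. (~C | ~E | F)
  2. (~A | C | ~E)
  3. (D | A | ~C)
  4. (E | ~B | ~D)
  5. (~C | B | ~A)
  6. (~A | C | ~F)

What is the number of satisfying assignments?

Case analysis on C and A:
  C=1, A=1: remaining (B,D,E,F) ∈ {(1,0,0,0); (1,0,0,1); (1,0,1,1); (1,1,1,1)} — 4.
  C=1, A=0: remaining (B,D,E,F) ∈ {(0,1,0,0); (0,1,0,1); (0,1,1,1); (1,1,1,1)} — 4.
  C=0, A=1: remaining (B,D,E,F) ∈ {(0,0,0,0); (0,1,0,0); (1,0,0,0)} — 3.
  C=0, A=0: F free; 7 ways for (B,D,E) × 2^1 = 14.
Total: 4 + 4 + 3 + 14 = 25.

25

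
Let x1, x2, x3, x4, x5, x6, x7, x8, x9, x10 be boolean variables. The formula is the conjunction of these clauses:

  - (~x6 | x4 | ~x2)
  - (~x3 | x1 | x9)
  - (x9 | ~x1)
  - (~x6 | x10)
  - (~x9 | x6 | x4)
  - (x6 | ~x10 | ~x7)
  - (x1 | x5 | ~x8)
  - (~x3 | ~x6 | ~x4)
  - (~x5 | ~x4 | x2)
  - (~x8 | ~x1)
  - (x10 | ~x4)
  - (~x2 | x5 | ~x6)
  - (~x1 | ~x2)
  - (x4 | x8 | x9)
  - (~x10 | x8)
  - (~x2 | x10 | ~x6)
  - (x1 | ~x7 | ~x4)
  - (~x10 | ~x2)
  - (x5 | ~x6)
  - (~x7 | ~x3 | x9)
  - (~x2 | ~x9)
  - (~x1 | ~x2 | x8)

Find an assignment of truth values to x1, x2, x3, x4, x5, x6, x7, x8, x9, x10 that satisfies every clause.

x3 occurs only negated in the remaining clauses — set x3 = False.
Try x1 = False.
Try x2 = True.
  then x10 is forced to False.
  then x6 is forced to False.
  then x4 is forced to False.
  then x9 is forced to False.
  then x8 is forced to True.
  then x5 is forced to True.
x7 is now unconstrained; take x7 = True.
Check each clause:
  1. (x4 | ~x2 | ~x6) — ~x6 is true.
  2. (x9 | x1 | ~x3) — ~x3 is true.
  3. (x9 | ~x1) — ~x1 is true.
  4. (x10 | ~x6) — ~x6 is true.
  5. (x6 | ~x9 | x4) — ~x9 is true.
  6. (~x7 | x6 | ~x10) — ~x10 is true.
  7. (x1 | ~x8 | x5) — x5 is true.
  8. (~x6 | ~x3 | ~x4) — ~x6 is true.
  9. (x2 | ~x5 | ~x4) — x2 is true.
  10. (~x1 | ~x8) — ~x1 is true.
  11. (~x4 | x10) — ~x4 is true.
  12. (~x6 | x5 | ~x2) — ~x6 is true.
  13. (~x1 | ~x2) — ~x1 is true.
  14. (x9 | x8 | x4) — x8 is true.
  15. (~x10 | x8) — x8 is true.
  16. (~x2 | x10 | ~x6) — ~x6 is true.
  17. (~x4 | ~x7 | x1) — ~x4 is true.
  18. (~x10 | ~x2) — ~x10 is true.
  19. (~x6 | x5) — ~x6 is true.
  20. (~x7 | x9 | ~x3) — ~x3 is true.
  21. (~x9 | ~x2) — ~x9 is true.
  22. (~x2 | x8 | ~x1) — x8 is true.

x1=F, x2=T, x3=F, x4=F, x5=T, x6=F, x7=T, x8=T, x9=F, x10=F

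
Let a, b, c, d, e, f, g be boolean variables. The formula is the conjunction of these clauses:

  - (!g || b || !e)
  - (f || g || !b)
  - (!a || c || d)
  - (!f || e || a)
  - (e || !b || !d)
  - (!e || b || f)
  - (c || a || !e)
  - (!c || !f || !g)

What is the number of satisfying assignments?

Split on e, then b.
  e=T, b=T: 11 of the 32 assignments to (a,c,d,f,g) work.
  e=T, b=F: 5 of the 32 assignments to (a,c,d,f,g) work.
  e=F, b=T: remaining (a,c,d,f,g) ∈ {(F,F,F,F,T); (F,T,F,F,T); (T,T,F,F,T); (T,T,F,T,F)} — 4.
  e=F, b=F: 18 of the 32 assignments to (a,c,d,f,g) work.
Total: 11 + 5 + 4 + 18 = 38.

38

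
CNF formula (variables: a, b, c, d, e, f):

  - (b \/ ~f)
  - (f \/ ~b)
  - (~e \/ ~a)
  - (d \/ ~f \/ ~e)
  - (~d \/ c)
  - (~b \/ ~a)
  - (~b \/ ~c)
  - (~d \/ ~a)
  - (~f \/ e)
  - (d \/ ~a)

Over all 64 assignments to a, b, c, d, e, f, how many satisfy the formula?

Satisfying assignments:
  a=F b=F c=F d=F e=F f=F
  a=F b=F c=F d=F e=T f=F
  a=F b=F c=T d=F e=F f=F
  a=F b=F c=T d=F e=T f=F
  a=F b=F c=T d=T e=F f=F
  a=F b=F c=T d=T e=T f=F
That's 6 in total.

6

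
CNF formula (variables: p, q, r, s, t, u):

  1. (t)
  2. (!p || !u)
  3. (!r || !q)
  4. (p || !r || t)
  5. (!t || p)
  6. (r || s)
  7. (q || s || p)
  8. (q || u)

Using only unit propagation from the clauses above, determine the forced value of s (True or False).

Unit clause (t) sets t = True.
In (!t || p), !t is now false; p must hold, so p = True.
In (!p || !u), !p is now false; !u must hold, so u = False.
In (q || u), u is now false; q must hold, so q = True.
From (!q || !r) and q = True: r = False.
(r || s) with r = False leaves only s, so s = True.

True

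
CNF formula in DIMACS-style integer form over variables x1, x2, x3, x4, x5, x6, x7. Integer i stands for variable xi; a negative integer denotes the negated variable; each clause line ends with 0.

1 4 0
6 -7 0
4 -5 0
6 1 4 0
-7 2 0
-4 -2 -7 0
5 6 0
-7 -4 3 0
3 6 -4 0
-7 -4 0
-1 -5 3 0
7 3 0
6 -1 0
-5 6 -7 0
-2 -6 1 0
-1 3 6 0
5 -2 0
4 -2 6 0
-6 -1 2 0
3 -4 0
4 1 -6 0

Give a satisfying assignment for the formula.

x3 occurs only positively in the remaining clauses — set x3 = True.
Branch on x1: take x1 = False.
  then x4 is forced to True.
  then x7 is forced to False.
Branch on x2: take x2 = True.
  then x6 is forced to False.
  then x5 is forced to True.

x1 = 0, x2 = 1, x3 = 1, x4 = 1, x5 = 1, x6 = 0, x7 = 0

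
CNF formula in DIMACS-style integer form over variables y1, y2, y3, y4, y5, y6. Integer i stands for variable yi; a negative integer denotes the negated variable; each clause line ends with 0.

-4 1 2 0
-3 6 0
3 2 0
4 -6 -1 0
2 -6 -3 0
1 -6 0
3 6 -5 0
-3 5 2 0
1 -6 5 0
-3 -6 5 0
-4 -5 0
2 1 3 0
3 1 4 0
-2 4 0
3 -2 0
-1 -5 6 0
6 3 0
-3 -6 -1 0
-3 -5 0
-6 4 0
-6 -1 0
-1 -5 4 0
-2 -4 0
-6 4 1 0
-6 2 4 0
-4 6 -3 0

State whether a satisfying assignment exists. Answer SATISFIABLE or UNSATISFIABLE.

UNSATISFIABLE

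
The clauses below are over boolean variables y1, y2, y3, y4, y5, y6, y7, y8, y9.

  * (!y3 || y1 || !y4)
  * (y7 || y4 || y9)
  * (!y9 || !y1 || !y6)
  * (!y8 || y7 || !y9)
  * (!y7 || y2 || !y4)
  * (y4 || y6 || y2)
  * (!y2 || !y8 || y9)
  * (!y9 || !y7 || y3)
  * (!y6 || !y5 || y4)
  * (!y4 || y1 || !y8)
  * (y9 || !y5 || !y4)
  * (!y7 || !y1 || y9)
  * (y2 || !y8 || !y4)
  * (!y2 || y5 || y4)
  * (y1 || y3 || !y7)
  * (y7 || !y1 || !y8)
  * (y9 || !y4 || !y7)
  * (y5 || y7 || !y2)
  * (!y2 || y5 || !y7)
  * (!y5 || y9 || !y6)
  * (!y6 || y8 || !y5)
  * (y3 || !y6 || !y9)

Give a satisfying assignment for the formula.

Set y1 = False and propagate.
Set y2 = False and propagate.
The remaining clauses are satisfied by y3 = True, y4 = False, y5 = False, y6 = True, y7 = False, y8 = False, y9 = True.
Check each clause:
  1. (!y3 || !y4 || y1) — !y4 is true.
  2. (y4 || y7 || y9) — y9 is true.
  3. (!y1 || !y9 || !y6) — !y1 is true.
  4. (!y8 || y7 || !y9) — !y8 is true.
  5. (!y4 || !y7 || y2) — !y7 is true.
  6. (y6 || y4 || y2) — y6 is true.
  7. (y9 || !y8 || !y2) — !y8 is true.
  8. (!y9 || y3 || !y7) — !y7 is true.
  9. (!y6 || y4 || !y5) — !y5 is true.
  10. (!y4 || y1 || !y8) — !y8 is true.
  11. (y9 || !y4 || !y5) — y9 is true.
  12. (!y1 || !y7 || y9) — !y7 is true.
  13. (!y8 || y2 || !y4) — !y8 is true.
  14. (!y2 || y4 || y5) — !y2 is true.
  15. (y3 || !y7 || y1) — !y7 is true.
  16. (y7 || !y1 || !y8) — !y8 is true.
  17. (!y4 || y9 || !y7) — y9 is true.
  18. (!y2 || y5 || y7) — !y2 is true.
  19. (!y2 || !y7 || y5) — !y7 is true.
  20. (!y6 || !y5 || y9) — y9 is true.
  21. (!y6 || !y5 || y8) — !y5 is true.
  22. (!y9 || y3 || !y6) — y3 is true.

y1=0, y2=0, y3=1, y4=0, y5=0, y6=1, y7=0, y8=0, y9=1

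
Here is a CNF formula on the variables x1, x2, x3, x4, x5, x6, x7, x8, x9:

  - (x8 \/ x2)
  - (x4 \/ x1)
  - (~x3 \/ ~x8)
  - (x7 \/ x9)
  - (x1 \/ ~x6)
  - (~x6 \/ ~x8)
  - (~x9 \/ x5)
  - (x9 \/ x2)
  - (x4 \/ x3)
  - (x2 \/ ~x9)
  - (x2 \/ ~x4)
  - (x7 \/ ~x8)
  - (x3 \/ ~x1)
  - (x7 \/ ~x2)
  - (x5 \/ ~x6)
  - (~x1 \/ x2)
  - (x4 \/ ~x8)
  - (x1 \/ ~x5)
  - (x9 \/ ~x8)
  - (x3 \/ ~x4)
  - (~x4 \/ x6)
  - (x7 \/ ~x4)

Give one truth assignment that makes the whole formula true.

x1 = T  x2 = T  x3 = T  x4 = F  x5 = T  x6 = T  x7 = T  x8 = F  x9 = T

x7 occurs only positively in the remaining clauses — set x7 = True.
Try x1 = True.
  then x3 is forced to True.
  then x8 is forced to False.
  then x2 is forced to True.
Set x4 = False and propagate.
Branch on x5: take x5 = True.
x6, x9 are now unconstrained; take x6 = True, x9 = True.
Every clause has at least one true literal under this assignment.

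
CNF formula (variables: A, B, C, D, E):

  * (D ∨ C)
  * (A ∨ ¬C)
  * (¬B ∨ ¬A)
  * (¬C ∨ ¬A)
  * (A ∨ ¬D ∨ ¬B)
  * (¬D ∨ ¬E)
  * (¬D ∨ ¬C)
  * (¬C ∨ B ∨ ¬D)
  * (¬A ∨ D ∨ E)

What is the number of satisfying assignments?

The models are:
  A=0 B=0 C=0 D=1 E=0
  A=1 B=0 C=0 D=1 E=0
That's 2 in total.

2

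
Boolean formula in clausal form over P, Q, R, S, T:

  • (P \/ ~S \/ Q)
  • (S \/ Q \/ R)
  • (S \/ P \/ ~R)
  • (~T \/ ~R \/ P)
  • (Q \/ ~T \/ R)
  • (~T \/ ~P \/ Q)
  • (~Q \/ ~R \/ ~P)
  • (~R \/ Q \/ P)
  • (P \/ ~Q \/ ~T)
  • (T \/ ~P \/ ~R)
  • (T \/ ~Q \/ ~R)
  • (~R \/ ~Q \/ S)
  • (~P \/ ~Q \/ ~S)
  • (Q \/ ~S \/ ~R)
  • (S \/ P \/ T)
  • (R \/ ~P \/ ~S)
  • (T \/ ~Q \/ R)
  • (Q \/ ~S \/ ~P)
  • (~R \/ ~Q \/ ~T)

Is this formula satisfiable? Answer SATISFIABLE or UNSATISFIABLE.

SATISFIABLE

Try P = True.
Try Q = True.
  then R is forced to False.
  then S is forced to False.
  then T is forced to True.
So P = True, Q = True, R = False, S = False, T = True is a satisfying assignment.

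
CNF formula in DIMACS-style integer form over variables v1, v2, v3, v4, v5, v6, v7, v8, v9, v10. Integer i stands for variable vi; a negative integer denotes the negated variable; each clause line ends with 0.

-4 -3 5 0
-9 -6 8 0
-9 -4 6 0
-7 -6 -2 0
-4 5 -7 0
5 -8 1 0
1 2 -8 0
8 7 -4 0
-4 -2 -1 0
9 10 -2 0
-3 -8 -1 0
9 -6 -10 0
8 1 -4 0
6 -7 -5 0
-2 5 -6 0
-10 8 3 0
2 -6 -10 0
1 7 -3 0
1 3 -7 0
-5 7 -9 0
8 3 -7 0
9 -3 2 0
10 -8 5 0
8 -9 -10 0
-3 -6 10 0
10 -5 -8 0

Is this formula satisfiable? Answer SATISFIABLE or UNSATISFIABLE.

SATISFIABLE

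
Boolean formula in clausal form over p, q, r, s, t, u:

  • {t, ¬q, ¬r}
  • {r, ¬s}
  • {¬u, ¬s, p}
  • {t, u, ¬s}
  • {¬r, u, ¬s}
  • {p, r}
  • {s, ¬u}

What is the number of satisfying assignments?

13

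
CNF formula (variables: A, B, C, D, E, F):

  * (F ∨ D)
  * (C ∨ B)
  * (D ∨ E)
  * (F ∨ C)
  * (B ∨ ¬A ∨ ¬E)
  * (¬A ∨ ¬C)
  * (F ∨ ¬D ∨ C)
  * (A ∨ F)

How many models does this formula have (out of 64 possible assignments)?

12

Split on C, then F.
  C=T, F=T: B free; 3 ways for (A,D,E) × 2^1 = 6.
  C=T, F=F: a clause becomes empty — 0.
  C=F, F=T: A free; 3 ways for (B,D,E) × 2^1 = 6.
  C=F, F=F: a clause becomes empty — 0.
Total: 6 + 0 + 6 + 0 = 12.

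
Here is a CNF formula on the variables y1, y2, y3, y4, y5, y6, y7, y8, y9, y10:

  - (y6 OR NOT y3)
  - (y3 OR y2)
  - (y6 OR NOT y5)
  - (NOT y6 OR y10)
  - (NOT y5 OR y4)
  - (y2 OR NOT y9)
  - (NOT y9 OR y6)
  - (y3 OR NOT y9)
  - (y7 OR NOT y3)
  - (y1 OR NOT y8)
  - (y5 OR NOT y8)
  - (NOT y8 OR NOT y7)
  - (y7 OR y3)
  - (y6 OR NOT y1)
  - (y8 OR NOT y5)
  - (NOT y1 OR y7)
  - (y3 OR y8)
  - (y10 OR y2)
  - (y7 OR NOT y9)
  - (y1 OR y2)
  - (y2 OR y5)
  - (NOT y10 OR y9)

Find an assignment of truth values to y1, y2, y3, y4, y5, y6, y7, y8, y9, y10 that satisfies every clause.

Pure literal: y2 appears only positively; assign y2 = True.
y4 occurs only positively in the remaining clauses — set y4 = True.
Branch on y1: take y1 = True.
  then y6 is forced to True.
  then y10 is forced to True.
  then y7 is forced to True.
  then y8 is forced to False.
  then y5 is forced to False.
  then y3 is forced to True.
  then y9 is forced to True.
Every clause has at least one true literal under this assignment.

y1=True, y2=True, y3=True, y4=True, y5=False, y6=True, y7=True, y8=False, y9=True, y10=True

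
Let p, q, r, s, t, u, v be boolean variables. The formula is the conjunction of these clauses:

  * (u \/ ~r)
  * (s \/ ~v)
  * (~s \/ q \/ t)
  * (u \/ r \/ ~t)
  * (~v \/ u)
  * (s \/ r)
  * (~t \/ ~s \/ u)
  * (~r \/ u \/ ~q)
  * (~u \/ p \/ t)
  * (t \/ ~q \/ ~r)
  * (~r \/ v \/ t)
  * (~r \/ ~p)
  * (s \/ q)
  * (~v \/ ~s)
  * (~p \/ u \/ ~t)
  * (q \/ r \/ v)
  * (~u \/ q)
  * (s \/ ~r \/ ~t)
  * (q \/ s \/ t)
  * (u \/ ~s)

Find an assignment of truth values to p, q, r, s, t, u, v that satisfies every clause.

p=F, q=T, r=T, s=T, t=T, u=T, v=F

Check each clause:
  1. (~r \/ u) — u is true.
  2. (s \/ ~v) — ~v is true.
  3. (t \/ q \/ ~s) — q is true.
  4. (r \/ u \/ ~t) — r is true.
  5. (u \/ ~v) — ~v is true.
  6. (r \/ s) — r is true.
  7. (~s \/ u \/ ~t) — u is true.
  8. (~q \/ ~r \/ u) — u is true.
  9. (p \/ t \/ ~u) — t is true.
  10. (~r \/ ~q \/ t) — t is true.
  11. (v \/ t \/ ~r) — t is true.
  12. (~p \/ ~r) — ~p is true.
  13. (q \/ s) — q is true.
  14. (~s \/ ~v) — ~v is true.
  15. (~p \/ ~t \/ u) — u is true.
  16. (v \/ q \/ r) — q is true.
  17. (q \/ ~u) — q is true.
  18. (~t \/ ~r \/ s) — s is true.
  19. (t \/ q \/ s) — q is true.
  20. (~s \/ u) — u is true.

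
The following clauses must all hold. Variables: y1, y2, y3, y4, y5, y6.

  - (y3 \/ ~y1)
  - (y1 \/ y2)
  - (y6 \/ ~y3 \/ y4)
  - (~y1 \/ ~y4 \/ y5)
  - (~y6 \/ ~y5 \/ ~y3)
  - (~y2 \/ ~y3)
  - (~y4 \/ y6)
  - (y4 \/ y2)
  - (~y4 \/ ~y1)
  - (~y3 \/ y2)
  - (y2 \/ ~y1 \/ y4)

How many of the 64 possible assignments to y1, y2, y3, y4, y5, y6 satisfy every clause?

6

Satisfying assignments:
  y1=F y2=T y3=F y4=F y5=F y6=F
  y1=F y2=T y3=F y4=F y5=F y6=T
  y1=F y2=T y3=F y4=F y5=T y6=F
  y1=F y2=T y3=F y4=F y5=T y6=T
  y1=F y2=T y3=F y4=T y5=F y6=T
  y1=F y2=T y3=F y4=T y5=T y6=T
Count: 6.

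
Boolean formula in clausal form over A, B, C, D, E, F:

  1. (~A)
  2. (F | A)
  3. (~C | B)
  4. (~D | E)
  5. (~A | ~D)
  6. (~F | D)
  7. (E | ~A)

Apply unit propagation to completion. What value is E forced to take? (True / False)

True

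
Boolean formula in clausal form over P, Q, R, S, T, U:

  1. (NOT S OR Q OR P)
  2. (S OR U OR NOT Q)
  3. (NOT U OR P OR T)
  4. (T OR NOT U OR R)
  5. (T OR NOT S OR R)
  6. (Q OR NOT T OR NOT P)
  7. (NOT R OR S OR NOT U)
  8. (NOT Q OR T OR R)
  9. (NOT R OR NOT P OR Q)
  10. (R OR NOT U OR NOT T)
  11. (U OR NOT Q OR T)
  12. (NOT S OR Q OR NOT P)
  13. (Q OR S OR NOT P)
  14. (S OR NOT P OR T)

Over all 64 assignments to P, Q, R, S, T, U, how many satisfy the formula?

Case analysis on Q and T:
  Q=1, T=1: P free; 3 ways for (R,S,U) × 2^1 = 6.
  Q=1, T=0: remaining (P,R,S,U) ∈ {(1,1,1,1)} — 1.
  Q=0, T=1: remaining (P,R,S,U) ∈ {(0,0,0,0); (0,1,0,0)} — 2.
  Q=0, T=0: remaining (P,R,S,U) ∈ {(0,0,0,0); (0,1,0,0)} — 2.
Total: 6 + 1 + 2 + 2 = 11.

11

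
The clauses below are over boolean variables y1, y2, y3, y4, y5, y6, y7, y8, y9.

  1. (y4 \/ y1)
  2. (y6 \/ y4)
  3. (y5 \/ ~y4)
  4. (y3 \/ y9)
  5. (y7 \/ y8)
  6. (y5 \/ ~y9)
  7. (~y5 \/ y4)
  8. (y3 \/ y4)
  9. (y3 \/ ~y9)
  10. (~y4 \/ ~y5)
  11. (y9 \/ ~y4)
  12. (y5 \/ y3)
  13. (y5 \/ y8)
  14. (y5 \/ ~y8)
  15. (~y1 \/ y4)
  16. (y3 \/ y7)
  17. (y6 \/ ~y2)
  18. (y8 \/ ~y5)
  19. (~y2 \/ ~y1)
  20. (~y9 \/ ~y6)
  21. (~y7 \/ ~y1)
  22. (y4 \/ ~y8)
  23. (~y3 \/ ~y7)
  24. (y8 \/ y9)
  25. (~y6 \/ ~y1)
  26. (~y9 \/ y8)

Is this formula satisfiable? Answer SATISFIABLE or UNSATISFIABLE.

UNSATISFIABLE

y4 = True:
  propagation gives y5=True; an empty clause results — contradiction.
y4 = False:
  propagation gives y1=True; an empty clause results — contradiction.
Every branch closes, so no satisfying assignment exists.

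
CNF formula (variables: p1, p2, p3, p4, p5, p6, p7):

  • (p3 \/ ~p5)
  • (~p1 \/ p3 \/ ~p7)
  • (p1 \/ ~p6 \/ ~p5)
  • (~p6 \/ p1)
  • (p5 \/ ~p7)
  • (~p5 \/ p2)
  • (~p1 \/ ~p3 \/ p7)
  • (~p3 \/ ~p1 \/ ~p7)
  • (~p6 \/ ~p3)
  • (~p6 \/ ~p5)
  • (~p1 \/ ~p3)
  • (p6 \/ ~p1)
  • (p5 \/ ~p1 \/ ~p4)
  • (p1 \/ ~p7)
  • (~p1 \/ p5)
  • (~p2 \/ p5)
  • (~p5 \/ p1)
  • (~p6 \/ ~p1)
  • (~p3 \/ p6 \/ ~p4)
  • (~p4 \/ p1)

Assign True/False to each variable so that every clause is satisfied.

p1=F  p2=F  p3=T  p4=F  p5=F  p6=F  p7=F

Pure literal: p4 appears only negated; assign p4 = False.
Branch on p1: take p1 = False.
  then p6 is forced to False.
  then p7 is forced to False.
  then p5 is forced to False.
  then p2 is forced to False.
p3 is now unconstrained; take p3 = True.
Every clause has at least one true literal under this assignment.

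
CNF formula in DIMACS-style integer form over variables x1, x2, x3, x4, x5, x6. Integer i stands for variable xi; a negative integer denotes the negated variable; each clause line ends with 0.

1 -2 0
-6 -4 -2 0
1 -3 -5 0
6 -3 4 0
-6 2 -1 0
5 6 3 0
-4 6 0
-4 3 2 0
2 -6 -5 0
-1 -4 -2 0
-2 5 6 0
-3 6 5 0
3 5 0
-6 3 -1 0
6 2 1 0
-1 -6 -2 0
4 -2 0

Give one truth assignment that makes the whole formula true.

Set x1 = False and propagate.
  then x2 is forced to False.
  then x6 is forced to True.
  then x5 is forced to False.
  then x3 is forced to True.
x4 is now unconstrained; take x4 = False.

x1=False, x2=False, x3=True, x4=False, x5=False, x6=True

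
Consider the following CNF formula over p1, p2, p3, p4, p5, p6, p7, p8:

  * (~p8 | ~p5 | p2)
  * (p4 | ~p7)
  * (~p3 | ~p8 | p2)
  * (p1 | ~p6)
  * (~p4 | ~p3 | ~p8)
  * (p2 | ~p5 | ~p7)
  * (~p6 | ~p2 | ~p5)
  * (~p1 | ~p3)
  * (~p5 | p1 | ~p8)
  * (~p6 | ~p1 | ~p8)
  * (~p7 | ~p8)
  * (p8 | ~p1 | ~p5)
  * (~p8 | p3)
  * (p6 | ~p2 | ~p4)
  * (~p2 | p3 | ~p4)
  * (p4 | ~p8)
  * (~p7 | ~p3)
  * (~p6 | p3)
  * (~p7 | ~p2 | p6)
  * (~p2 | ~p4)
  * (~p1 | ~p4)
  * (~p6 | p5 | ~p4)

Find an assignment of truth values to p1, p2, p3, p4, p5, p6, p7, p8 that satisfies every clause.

p1=F  p2=F  p3=F  p4=T  p5=T  p6=F  p7=F  p8=F

Pure literal: p7 appears only negated; assign p7 = False.
Try p1 = False.
  then p6 is forced to False.
Set p2 = False and propagate.
Branch on p3: take p3 = False.
  then p8 is forced to False.
p4, p5 are now unconstrained; take p4 = True, p5 = True.
Every clause has at least one true literal under this assignment.
Check each clause:
  1. (~p5 | ~p8 | p2) — ~p8 is true.
  2. (~p7 | p4) — ~p7 is true.
  3. (~p3 | p2 | ~p8) — ~p8 is true.
  4. (~p6 | p1) — ~p6 is true.
  5. (~p4 | ~p8 | ~p3) — ~p8 is true.
  6. (~p7 | ~p5 | p2) — ~p7 is true.
  7. (~p6 | ~p2 | ~p5) — ~p6 is true.
  8. (~p1 | ~p3) — ~p3 is true.
  9. (~p8 | ~p5 | p1) — ~p8 is true.
  10. (~p6 | ~p8 | ~p1) — ~p8 is true.
  11. (~p7 | ~p8) — ~p8 is true.
  12. (~p1 | ~p5 | p8) — ~p1 is true.
  13. (~p8 | p3) — ~p8 is true.
  14. (~p4 | ~p2 | p6) — ~p2 is true.
  15. (~p2 | ~p4 | p3) — ~p2 is true.
  16. (~p8 | p4) — ~p8 is true.
  17. (~p7 | ~p3) — ~p7 is true.
  18. (p3 | ~p6) — ~p6 is true.
  19. (~p2 | ~p7 | p6) — ~p7 is true.
  20. (~p2 | ~p4) — ~p2 is true.
  21. (~p4 | ~p1) — ~p1 is true.
  22. (p5 | ~p6 | ~p4) — ~p6 is true.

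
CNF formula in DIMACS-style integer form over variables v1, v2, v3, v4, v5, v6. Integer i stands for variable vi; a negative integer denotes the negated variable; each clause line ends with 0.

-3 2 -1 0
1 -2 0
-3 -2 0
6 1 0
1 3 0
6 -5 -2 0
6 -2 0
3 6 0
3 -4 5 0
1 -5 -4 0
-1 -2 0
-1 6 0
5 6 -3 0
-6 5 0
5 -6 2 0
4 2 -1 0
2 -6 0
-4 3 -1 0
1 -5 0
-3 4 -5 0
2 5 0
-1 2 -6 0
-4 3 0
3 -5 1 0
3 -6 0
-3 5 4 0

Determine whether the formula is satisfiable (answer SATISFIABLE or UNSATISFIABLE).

UNSATISFIABLE

v1 = True:
  propagation gives v2=False, v3=False, v6=True; an empty clause results — contradiction.
v1 = False:
  propagation gives v2=False, v6=True; an empty clause results — contradiction.
Every branch closes, so no satisfying assignment exists.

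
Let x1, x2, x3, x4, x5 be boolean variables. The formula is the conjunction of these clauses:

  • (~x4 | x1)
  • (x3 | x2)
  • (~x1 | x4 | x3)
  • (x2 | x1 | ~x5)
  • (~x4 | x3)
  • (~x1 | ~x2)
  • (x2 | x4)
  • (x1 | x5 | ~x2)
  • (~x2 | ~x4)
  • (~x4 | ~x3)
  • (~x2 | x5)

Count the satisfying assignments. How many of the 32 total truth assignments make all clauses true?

The models are:
  x1=0 x2=1 x3=0 x4=0 x5=1
  x1=0 x2=1 x3=1 x4=0 x5=1
Count: 2.

2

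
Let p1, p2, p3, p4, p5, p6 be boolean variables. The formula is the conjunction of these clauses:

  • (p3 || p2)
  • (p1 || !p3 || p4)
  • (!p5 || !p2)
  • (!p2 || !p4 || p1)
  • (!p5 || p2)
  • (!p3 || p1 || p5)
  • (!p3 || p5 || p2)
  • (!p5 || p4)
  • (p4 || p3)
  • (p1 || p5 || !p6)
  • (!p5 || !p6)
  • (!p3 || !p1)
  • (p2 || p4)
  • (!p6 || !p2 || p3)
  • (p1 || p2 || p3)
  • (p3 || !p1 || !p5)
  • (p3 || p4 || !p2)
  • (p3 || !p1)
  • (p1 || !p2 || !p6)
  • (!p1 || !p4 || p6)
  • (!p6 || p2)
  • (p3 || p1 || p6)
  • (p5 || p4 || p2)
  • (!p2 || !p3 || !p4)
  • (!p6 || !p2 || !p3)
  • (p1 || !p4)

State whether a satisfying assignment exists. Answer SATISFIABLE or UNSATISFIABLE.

UNSATISFIABLE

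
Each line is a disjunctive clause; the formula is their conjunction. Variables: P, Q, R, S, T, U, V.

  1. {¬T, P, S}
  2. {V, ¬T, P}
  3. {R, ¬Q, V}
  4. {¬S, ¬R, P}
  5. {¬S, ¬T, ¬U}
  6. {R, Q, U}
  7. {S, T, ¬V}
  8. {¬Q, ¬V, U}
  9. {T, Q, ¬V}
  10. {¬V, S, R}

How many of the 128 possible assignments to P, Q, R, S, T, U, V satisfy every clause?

Split on V, then S.
  V=T, S=T: remaining (P,Q,R,T,U) ∈ {(F,T,F,F,T); (T,F,T,T,F); (T,T,F,F,T); (T,T,T,F,T)} — 4.
  V=T, S=F: remaining (P,Q,R,T,U) ∈ {(T,F,T,T,F); (T,F,T,T,T); (T,T,T,T,T)} — 3.
  V=F, S=T: 8 of the 32 assignments to (P,Q,R,T,U) work.
  V=F, S=F: 15 of the 32 assignments to (P,Q,R,T,U) work.
Total: 4 + 3 + 8 + 15 = 30.

30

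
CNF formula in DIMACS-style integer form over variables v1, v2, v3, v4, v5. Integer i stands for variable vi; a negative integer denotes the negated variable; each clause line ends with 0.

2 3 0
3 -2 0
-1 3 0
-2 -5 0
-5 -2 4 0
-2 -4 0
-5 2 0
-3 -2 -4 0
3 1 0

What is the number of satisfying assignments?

6

The models are:
  v1=F v2=F v3=T v4=F v5=F
  v1=F v2=F v3=T v4=T v5=F
  v1=F v2=T v3=T v4=F v5=F
  v1=T v2=F v3=T v4=F v5=F
  v1=T v2=F v3=T v4=T v5=F
  v1=T v2=T v3=T v4=F v5=F
Count: 6.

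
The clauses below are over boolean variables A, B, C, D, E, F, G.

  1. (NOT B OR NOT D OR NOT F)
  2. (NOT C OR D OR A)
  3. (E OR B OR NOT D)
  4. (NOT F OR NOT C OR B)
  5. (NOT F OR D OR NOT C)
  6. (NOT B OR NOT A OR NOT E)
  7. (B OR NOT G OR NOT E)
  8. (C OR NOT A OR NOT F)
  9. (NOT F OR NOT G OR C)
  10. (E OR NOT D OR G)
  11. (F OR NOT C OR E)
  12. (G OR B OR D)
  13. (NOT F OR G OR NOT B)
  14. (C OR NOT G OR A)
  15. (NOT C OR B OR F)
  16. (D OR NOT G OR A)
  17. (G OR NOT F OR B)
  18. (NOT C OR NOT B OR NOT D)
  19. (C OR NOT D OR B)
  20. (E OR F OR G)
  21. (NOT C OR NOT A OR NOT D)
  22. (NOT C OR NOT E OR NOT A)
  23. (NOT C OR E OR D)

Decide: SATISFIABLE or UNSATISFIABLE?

SATISFIABLE

Branch on A: take A = True.
Try B = True.
  then E is forced to False.
The remaining clauses are satisfied by C = False, D = False, F = False, G = True.
Every clause has at least one true literal under this assignment.
So A = T, B = T, C = F, D = F, E = F, F = F, G = T is a satisfying assignment.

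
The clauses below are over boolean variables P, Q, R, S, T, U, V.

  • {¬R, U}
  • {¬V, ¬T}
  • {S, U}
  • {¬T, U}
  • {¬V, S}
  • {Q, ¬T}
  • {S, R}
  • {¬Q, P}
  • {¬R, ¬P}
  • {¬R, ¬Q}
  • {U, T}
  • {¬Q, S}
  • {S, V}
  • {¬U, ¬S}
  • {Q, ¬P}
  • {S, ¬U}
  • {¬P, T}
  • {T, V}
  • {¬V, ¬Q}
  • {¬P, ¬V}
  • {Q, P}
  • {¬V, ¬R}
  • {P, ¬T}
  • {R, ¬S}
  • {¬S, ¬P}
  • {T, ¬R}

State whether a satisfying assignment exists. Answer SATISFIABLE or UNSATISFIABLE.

UNSATISFIABLE

S = True:
  propagation gives U=False, R=False; an empty clause results — contradiction.
S = False:
  propagation gives U=True; an empty clause results — contradiction.
Every branch closes, so no satisfying assignment exists.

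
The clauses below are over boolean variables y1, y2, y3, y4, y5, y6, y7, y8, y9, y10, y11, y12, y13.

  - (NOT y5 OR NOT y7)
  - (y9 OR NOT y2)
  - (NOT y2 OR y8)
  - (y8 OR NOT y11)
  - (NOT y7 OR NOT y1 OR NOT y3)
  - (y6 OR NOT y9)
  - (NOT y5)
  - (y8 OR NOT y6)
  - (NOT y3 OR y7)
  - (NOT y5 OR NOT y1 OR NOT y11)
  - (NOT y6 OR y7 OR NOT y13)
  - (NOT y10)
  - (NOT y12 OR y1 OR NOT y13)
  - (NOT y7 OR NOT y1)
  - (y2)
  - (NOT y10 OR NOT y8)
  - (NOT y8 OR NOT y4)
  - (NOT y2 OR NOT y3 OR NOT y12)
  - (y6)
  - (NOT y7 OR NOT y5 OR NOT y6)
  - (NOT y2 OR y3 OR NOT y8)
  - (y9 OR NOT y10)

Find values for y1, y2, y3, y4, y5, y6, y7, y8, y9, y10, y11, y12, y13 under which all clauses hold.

y1=0, y2=1, y3=1, y4=0, y5=0, y6=1, y7=1, y8=1, y9=1, y10=0, y11=0, y12=0, y13=1

Check each clause:
  1. (NOT y5 OR NOT y7) — NOT y5 is true.
  2. (NOT y2 OR y9) — y9 is true.
  3. (NOT y2 OR y8) — y8 is true.
  4. (NOT y11 OR y8) — y8 is true.
  5. (NOT y3 OR NOT y1 OR NOT y7) — NOT y1 is true.
  6. (y6 OR NOT y9) — y6 is true.
  7. (NOT y5) — NOT y5 is true.
  8. (NOT y6 OR y8) — y8 is true.
  9. (y7 OR NOT y3) — y7 is true.
  10. (NOT y1 OR NOT y11 OR NOT y5) — NOT y5 is true.
  11. (y7 OR NOT y6 OR NOT y13) — y7 is true.
  12. (NOT y10) — NOT y10 is true.
  13. (NOT y13 OR NOT y12 OR y1) — NOT y12 is true.
  14. (NOT y7 OR NOT y1) — NOT y1 is true.
  15. (y2) — y2 is true.
  16. (NOT y8 OR NOT y10) — NOT y10 is true.
  17. (NOT y8 OR NOT y4) — NOT y4 is true.
  18. (NOT y2 OR NOT y3 OR NOT y12) — NOT y12 is true.
  19. (y6) — y6 is true.
  20. (NOT y6 OR NOT y5 OR NOT y7) — NOT y5 is true.
  21. (NOT y2 OR y3 OR NOT y8) — y3 is true.
  22. (y9 OR NOT y10) — y9 is true.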